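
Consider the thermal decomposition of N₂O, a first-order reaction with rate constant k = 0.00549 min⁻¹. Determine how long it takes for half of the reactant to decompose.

126.3 min

Step 1: For a first-order reaction, t₁/₂ = ln(2)/k
Step 2: t₁/₂ = ln(2)/0.00549
Step 3: t₁/₂ = 0.6931/0.00549 = 126.3 min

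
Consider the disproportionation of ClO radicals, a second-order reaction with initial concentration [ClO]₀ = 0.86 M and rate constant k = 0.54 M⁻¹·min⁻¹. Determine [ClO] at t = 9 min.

0.166 M

Step 1: For a second-order reaction: 1/[ClO] = 1/[ClO]₀ + kt
Step 2: 1/[ClO] = 1/0.86 + 0.54 × 9
Step 3: 1/[ClO] = 1.163 + 4.86 = 6.023
Step 4: [ClO] = 1/6.023 = 0.166 M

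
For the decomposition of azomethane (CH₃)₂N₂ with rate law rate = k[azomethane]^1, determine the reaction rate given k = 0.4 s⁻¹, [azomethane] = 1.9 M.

0.76 M/s

Step 1: Identify the rate law: rate = k[azomethane]^1
Step 2: Substitute values: rate = 0.4 × (1.9)^1
Step 3: Calculate: rate = 0.4 × 1.9 = 0.76 M/s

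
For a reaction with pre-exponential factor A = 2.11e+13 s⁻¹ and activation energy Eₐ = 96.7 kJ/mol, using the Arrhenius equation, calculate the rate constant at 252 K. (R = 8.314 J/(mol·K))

1.90e-07 s⁻¹

Step 1: Use the Arrhenius equation: k = A × exp(-Eₐ/RT)
Step 2: Convert Eₐ to J/mol: 96.7 kJ/mol = 96700 J/mol
Step 3: Calculate the exponent: -Eₐ/(RT) = -96700/(8.314 × 252) = -46.15470
Step 4: k = 2.11e+13 × exp(-46.15470)
Step 5: k = 2.11e+13 × 9.02129e-21 = 1.9035e-07 s⁻¹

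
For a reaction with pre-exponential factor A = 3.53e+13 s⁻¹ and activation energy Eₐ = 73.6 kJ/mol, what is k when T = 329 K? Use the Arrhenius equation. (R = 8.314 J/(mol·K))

7.28e+01 s⁻¹

Step 1: Use the Arrhenius equation: k = A × exp(-Eₐ/RT)
Step 2: Convert Eₐ to J/mol: 73.6 kJ/mol = 73600 J/mol
Step 3: Calculate the exponent: -Eₐ/(RT) = -73600/(8.314 × 329) = -26.90741
Step 4: k = 3.53e+13 × exp(-26.90741)
Step 5: k = 3.53e+13 × 2.06187e-12 = 7.2784e+01 s⁻¹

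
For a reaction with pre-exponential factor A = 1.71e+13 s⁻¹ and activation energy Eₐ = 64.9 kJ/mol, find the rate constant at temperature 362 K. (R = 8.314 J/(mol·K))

7.38e+03 s⁻¹

Step 1: Use the Arrhenius equation: k = A × exp(-Eₐ/RT)
Step 2: Convert Eₐ to J/mol: 64.9 kJ/mol = 64900 J/mol
Step 3: Calculate the exponent: -Eₐ/(RT) = -64900/(8.314 × 362) = -21.56384
Step 4: k = 1.71e+13 × exp(-21.56384)
Step 5: k = 1.71e+13 × 4.31463e-10 = 7.3780e+03 s⁻¹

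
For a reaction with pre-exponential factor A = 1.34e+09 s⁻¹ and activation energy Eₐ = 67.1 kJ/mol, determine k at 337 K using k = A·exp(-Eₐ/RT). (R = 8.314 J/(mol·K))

5.32e-02 s⁻¹

Step 1: Use the Arrhenius equation: k = A × exp(-Eₐ/RT)
Step 2: Convert Eₐ to J/mol: 67.1 kJ/mol = 67100 J/mol
Step 3: Calculate the exponent: -Eₐ/(RT) = -67100/(8.314 × 337) = -23.94874
Step 4: k = 1.34e+09 × exp(-23.94874)
Step 5: k = 1.34e+09 × 3.97369e-11 = 5.3247e-02 s⁻¹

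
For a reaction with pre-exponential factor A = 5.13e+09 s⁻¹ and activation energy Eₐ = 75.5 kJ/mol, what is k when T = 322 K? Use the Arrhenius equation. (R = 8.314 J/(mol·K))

2.90e-03 s⁻¹

Step 1: Use the Arrhenius equation: k = A × exp(-Eₐ/RT)
Step 2: Convert Eₐ to J/mol: 75.5 kJ/mol = 75500 J/mol
Step 3: Calculate the exponent: -Eₐ/(RT) = -75500/(8.314 × 322) = -28.20207
Step 4: k = 5.13e+09 × exp(-28.20207)
Step 5: k = 5.13e+09 × 5.64933e-13 = 2.8981e-03 s⁻¹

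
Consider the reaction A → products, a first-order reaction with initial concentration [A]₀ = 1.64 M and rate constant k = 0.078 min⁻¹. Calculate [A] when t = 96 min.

0.000918 M

Step 1: For a first-order reaction: [A] = [A]₀ × e^(-kt)
Step 2: [A] = 1.64 × e^(-0.078 × 96)
Step 3: [A] = 1.64 × e^(-7.488)
Step 4: [A] = 1.64 × 0.000559761 = 0.000918 M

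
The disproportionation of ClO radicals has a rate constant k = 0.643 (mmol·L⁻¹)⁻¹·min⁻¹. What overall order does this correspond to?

second order (2)

Step 1: The units of k for an nth-order reaction are (concentration)^(1-n)·(time)⁻¹.
Step 2: Here k has units (mmol·L⁻¹)⁻¹·min⁻¹, so the concentration exponent is -1.
Step 3: 1 - n = -1 ⇒ n = 2. The reaction is second order.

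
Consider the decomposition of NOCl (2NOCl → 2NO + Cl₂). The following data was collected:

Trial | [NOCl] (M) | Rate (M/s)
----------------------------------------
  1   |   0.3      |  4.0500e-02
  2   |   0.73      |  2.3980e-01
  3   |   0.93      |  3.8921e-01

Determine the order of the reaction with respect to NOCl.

second order (2)

Step 1: Compare trials to find order n where rate₂/rate₁ = ([NOCl]₂/[NOCl]₁)^n
Step 2: rate₂/rate₁ = 2.3980e-01/4.0500e-02 = 5.921
Step 3: [NOCl]₂/[NOCl]₁ = 0.73/0.3 = 2.433
Step 4: n = ln(5.921)/ln(2.433) = 2.00 ≈ 2
Step 5: The reaction is second order in NOCl.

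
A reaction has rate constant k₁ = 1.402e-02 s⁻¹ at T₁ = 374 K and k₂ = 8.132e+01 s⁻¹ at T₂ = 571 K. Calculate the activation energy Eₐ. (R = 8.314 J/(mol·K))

78.1 kJ/mol

Step 1: Use the two-temperature Arrhenius form: ln(k₂/k₁) = -Eₐ/R × (1/T₂ - 1/T₁)
Step 2: ln(k₂/k₁) = ln(8.132e+01/1.402e-02) = ln(5800.29) = 8.66566
Step 3: 1/T₂ - 1/T₁ = 1/571 - 1/374 = -9.224833e-04 K⁻¹
Step 4: Eₐ = -R × ln(k₂/k₁) / (1/T₂ - 1/T₁) = -8.314 × 8.66566 / -9.224833e-04
Step 5: Eₐ = 7.8100e+04 J/mol = 78.1 kJ/mol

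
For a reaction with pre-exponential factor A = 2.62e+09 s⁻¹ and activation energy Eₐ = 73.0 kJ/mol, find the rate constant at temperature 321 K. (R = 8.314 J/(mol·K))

3.46e-03 s⁻¹

Step 1: Use the Arrhenius equation: k = A × exp(-Eₐ/RT)
Step 2: Convert Eₐ to J/mol: 73.0 kJ/mol = 73000 J/mol
Step 3: Calculate the exponent: -Eₐ/(RT) = -73000/(8.314 × 321) = -27.35318
Step 4: k = 2.62e+09 × exp(-27.35318)
Step 5: k = 2.62e+09 × 1.32028e-12 = 3.4591e-03 s⁻¹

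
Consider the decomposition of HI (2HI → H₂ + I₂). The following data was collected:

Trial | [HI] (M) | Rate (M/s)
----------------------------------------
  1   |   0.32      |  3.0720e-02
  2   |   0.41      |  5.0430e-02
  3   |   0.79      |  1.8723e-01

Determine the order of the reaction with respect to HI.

second order (2)

Step 1: Compare trials to find order n where rate₂/rate₁ = ([HI]₂/[HI]₁)^n
Step 2: rate₂/rate₁ = 5.0430e-02/3.0720e-02 = 1.642
Step 3: [HI]₂/[HI]₁ = 0.41/0.32 = 1.281
Step 4: n = ln(1.642)/ln(1.281) = 2.00 ≈ 2
Step 5: The reaction is second order in HI.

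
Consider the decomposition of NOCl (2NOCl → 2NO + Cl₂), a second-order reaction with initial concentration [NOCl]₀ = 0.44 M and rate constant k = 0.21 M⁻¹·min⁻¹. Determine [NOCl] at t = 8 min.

0.253 M

Step 1: For a second-order reaction: 1/[NOCl] = 1/[NOCl]₀ + kt
Step 2: 1/[NOCl] = 1/0.44 + 0.21 × 8
Step 3: 1/[NOCl] = 2.273 + 1.68 = 3.953
Step 4: [NOCl] = 1/3.953 = 0.253 M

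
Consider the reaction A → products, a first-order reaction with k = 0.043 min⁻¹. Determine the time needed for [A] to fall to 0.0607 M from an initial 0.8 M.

59.97 min

Step 1: For first-order: t = ln([A]₀/[A])/k
Step 2: t = ln(0.8/0.0607)/0.043
Step 3: t = ln(13.18)/0.043
Step 4: t = 2.579/0.043 = 59.97 min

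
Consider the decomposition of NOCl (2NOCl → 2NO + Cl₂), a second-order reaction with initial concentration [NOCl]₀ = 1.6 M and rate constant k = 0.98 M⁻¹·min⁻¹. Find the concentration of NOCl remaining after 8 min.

0.1181 M

Step 1: For a second-order reaction: 1/[NOCl] = 1/[NOCl]₀ + kt
Step 2: 1/[NOCl] = 1/1.6 + 0.98 × 8
Step 3: 1/[NOCl] = 0.625 + 7.84 = 8.465
Step 4: [NOCl] = 1/8.465 = 0.1181 M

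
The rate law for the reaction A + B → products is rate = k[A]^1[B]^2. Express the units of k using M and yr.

M⁻²·yr⁻¹

Step 1: Overall order = 1 + 2 = 3.
Step 2: rate has units M·yr⁻¹; [A]^1[B]^2 has units M^3.
Step 3: k = rate/([A]^1[B]^2), so units of k = M^(1-3)·yr⁻¹ = M⁻²·yr⁻¹.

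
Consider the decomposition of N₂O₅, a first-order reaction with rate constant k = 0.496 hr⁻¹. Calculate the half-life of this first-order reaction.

1.397 hr

Step 1: For a first-order reaction, t₁/₂ = ln(2)/k
Step 2: t₁/₂ = ln(2)/0.496
Step 3: t₁/₂ = 0.6931/0.496 = 1.397 hr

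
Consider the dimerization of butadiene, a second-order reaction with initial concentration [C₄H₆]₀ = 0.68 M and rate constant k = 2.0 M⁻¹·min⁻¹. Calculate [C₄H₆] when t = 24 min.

0.02021 M

Step 1: For a second-order reaction: 1/[C₄H₆] = 1/[C₄H₆]₀ + kt
Step 2: 1/[C₄H₆] = 1/0.68 + 2.0 × 24
Step 3: 1/[C₄H₆] = 1.471 + 48 = 49.47
Step 4: [C₄H₆] = 1/49.47 = 0.02021 M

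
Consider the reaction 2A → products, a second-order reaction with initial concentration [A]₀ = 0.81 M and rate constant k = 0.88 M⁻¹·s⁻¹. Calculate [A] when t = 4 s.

0.2103 M

Step 1: For a second-order reaction: 1/[A] = 1/[A]₀ + kt
Step 2: 1/[A] = 1/0.81 + 0.88 × 4
Step 3: 1/[A] = 1.235 + 3.52 = 4.755
Step 4: [A] = 1/4.755 = 0.2103 M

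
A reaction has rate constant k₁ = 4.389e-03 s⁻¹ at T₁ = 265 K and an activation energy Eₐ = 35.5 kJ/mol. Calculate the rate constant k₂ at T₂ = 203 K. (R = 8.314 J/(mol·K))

3.200e-05 s⁻¹

Step 1: Use the two-temperature Arrhenius form: ln(k₂/k₁) = -Eₐ/R × (1/T₂ - 1/T₁)
Step 2: Convert Eₐ to J/mol: 35.5 kJ/mol = 35500 J/mol
Step 3: 1/T₂ - 1/T₁ = 1/203 - 1/265 = 1.152523e-03 K⁻¹
Step 4: ln(k₂/k₁) = -35500/8.314 × 1.152523e-03 = -4.92117
Step 5: k₂ = k₁ × exp(-4.92117) = 4.389e-03 × 7.29060e-03 = 3.200e-05 s⁻¹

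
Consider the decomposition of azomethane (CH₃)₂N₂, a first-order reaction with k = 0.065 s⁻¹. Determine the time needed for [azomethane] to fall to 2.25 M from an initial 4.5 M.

10.66 s

Step 1: For first-order: t = ln([azomethane]₀/[azomethane])/k
Step 2: t = ln(4.5/2.25)/0.065
Step 3: t = ln(2)/0.065
Step 4: t = 0.6931/0.065 = 10.66 s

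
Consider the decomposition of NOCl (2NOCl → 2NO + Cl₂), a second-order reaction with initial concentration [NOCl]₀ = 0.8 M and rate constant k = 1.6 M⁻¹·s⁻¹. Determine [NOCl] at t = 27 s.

0.0225 M

Step 1: For a second-order reaction: 1/[NOCl] = 1/[NOCl]₀ + kt
Step 2: 1/[NOCl] = 1/0.8 + 1.6 × 27
Step 3: 1/[NOCl] = 1.25 + 43.2 = 44.45
Step 4: [NOCl] = 1/44.45 = 0.0225 M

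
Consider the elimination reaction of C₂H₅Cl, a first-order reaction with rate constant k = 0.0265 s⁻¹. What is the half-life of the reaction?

26.16 s

Step 1: For a first-order reaction, t₁/₂ = ln(2)/k
Step 2: t₁/₂ = ln(2)/0.0265
Step 3: t₁/₂ = 0.6931/0.0265 = 26.16 s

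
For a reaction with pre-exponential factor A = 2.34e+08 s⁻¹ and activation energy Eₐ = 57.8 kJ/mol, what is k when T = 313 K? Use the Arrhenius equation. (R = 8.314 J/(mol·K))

5.28e-02 s⁻¹

Step 1: Use the Arrhenius equation: k = A × exp(-Eₐ/RT)
Step 2: Convert Eₐ to J/mol: 57.8 kJ/mol = 57800 J/mol
Step 3: Calculate the exponent: -Eₐ/(RT) = -57800/(8.314 × 313) = -22.21127
Step 4: k = 2.34e+08 × exp(-22.21127)
Step 5: k = 2.34e+08 × 2.25823e-10 = 5.2843e-02 s⁻¹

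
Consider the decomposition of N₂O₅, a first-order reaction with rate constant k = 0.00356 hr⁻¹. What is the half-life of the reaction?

194.7 hr

Step 1: For a first-order reaction, t₁/₂ = ln(2)/k
Step 2: t₁/₂ = ln(2)/0.00356
Step 3: t₁/₂ = 0.6931/0.00356 = 194.7 hr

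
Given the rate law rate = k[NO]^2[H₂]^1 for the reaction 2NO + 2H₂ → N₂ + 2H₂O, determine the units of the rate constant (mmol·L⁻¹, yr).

(mmol·L⁻¹)⁻²·yr⁻¹

Step 1: Overall order = 2 + 1 = 3.
Step 2: rate has units mmol·L⁻¹·yr⁻¹; [NO]^2[H₂]^1 has units (mmol·L⁻¹)^3.
Step 3: k = rate/([NO]^2[H₂]^1), so units of k = (mmol·L⁻¹)^(1-3)·yr⁻¹ = (mmol·L⁻¹)⁻²·yr⁻¹.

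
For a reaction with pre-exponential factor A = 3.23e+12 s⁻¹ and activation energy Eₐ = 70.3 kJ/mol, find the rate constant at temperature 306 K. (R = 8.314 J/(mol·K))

3.22e+00 s⁻¹

Step 1: Use the Arrhenius equation: k = A × exp(-Eₐ/RT)
Step 2: Convert Eₐ to J/mol: 70.3 kJ/mol = 70300 J/mol
Step 3: Calculate the exponent: -Eₐ/(RT) = -70300/(8.314 × 306) = -27.63274
Step 4: k = 3.23e+12 × exp(-27.63274)
Step 5: k = 3.23e+12 × 9.98283e-13 = 3.2245e+00 s⁻¹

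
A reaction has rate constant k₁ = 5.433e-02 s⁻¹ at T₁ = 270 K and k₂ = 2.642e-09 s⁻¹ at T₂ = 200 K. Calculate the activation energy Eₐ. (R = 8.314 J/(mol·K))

108.0 kJ/mol

Step 1: Use the two-temperature Arrhenius form: ln(k₂/k₁) = -Eₐ/R × (1/T₂ - 1/T₁)
Step 2: ln(k₂/k₁) = ln(2.642e-09/5.433e-02) = ln(4.86288e-08) = -16.8391
Step 3: 1/T₂ - 1/T₁ = 1/200 - 1/270 = 1.296296e-03 K⁻¹
Step 4: Eₐ = -R × ln(k₂/k₁) / (1/T₂ - 1/T₁) = -8.314 × -16.8391 / 1.296296e-03
Step 5: Eₐ = 1.0800e+05 J/mol = 108.0 kJ/mol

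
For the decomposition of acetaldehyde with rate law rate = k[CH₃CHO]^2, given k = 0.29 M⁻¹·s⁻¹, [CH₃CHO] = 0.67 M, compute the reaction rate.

0.1302 M/s

Step 1: Identify the rate law: rate = k[CH₃CHO]^2
Step 2: Substitute values: rate = 0.29 × (0.67)^2
Step 3: Calculate: rate = 0.29 × 0.4489 = 0.130181 M/s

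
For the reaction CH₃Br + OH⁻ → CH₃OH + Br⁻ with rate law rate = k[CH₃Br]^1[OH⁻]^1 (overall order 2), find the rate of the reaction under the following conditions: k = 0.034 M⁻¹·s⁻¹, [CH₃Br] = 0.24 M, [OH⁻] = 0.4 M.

0.003264 M/s

Step 1: The rate law is rate = k[CH₃Br]^1[OH⁻]^1, overall order = 1+1 = 2
Step 2: Substitute values: rate = 0.034 × (0.24)^1 × (0.4)^1
Step 3: rate = 0.034 × 0.24 × 0.4 = 0.003264 M/s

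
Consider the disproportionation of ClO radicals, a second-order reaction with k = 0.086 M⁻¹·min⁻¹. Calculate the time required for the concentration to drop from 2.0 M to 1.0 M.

5.814 min

Step 1: For second-order: t = (1/[ClO] - 1/[ClO]₀)/k
Step 2: t = (1/1.0 - 1/2.0)/0.086
Step 3: t = (1 - 0.5)/0.086
Step 4: t = 0.5/0.086 = 5.814 min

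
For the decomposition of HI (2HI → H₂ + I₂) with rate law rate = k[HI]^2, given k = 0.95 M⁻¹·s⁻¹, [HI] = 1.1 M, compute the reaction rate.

1.15 M/s

Step 1: Identify the rate law: rate = k[HI]^2
Step 2: Substitute values: rate = 0.95 × (1.1)^2
Step 3: Calculate: rate = 0.95 × 1.21 = 1.1495 M/s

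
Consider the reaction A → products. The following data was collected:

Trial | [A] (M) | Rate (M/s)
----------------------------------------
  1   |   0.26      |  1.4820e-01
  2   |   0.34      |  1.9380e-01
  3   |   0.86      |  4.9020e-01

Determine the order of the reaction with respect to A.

first order (1)

Step 1: Compare trials to find order n where rate₂/rate₁ = ([A]₂/[A]₁)^n
Step 2: rate₂/rate₁ = 1.9380e-01/1.4820e-01 = 1.308
Step 3: [A]₂/[A]₁ = 0.34/0.26 = 1.308
Step 4: n = ln(1.308)/ln(1.308) = 1.00 ≈ 1
Step 5: The reaction is first order in A.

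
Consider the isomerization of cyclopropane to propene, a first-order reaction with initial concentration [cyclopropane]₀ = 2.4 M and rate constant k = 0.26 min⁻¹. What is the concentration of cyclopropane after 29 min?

0.001275 M

Step 1: For a first-order reaction: [cyclopropane] = [cyclopropane]₀ × e^(-kt)
Step 2: [cyclopropane] = 2.4 × e^(-0.26 × 29)
Step 3: [cyclopropane] = 2.4 × e^(-7.54)
Step 4: [cyclopropane] = 2.4 × 0.000531398 = 0.001275 M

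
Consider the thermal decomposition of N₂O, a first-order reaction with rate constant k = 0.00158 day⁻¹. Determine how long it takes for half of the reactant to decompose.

438.7 day

Step 1: For a first-order reaction, t₁/₂ = ln(2)/k
Step 2: t₁/₂ = ln(2)/0.00158
Step 3: t₁/₂ = 0.6931/0.00158 = 438.7 day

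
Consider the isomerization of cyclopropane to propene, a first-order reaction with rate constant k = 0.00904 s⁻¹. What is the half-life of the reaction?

76.68 s

Step 1: For a first-order reaction, t₁/₂ = ln(2)/k
Step 2: t₁/₂ = ln(2)/0.00904
Step 3: t₁/₂ = 0.6931/0.00904 = 76.68 s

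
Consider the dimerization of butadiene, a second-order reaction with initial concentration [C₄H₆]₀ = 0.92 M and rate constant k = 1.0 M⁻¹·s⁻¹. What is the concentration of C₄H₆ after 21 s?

0.04528 M

Step 1: For a second-order reaction: 1/[C₄H₆] = 1/[C₄H₆]₀ + kt
Step 2: 1/[C₄H₆] = 1/0.92 + 1.0 × 21
Step 3: 1/[C₄H₆] = 1.087 + 21 = 22.09
Step 4: [C₄H₆] = 1/22.09 = 0.04528 M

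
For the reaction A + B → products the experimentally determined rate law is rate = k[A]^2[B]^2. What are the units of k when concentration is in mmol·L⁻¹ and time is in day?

(mmol·L⁻¹)⁻³·day⁻¹

Step 1: Overall order = 2 + 2 = 4.
Step 2: rate has units mmol·L⁻¹·day⁻¹; [A]^2[B]^2 has units (mmol·L⁻¹)^4.
Step 3: k = rate/([A]^2[B]^2), so units of k = (mmol·L⁻¹)^(1-4)·day⁻¹ = (mmol·L⁻¹)⁻³·day⁻¹.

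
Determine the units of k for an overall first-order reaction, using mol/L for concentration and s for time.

s⁻¹

Step 1: For overall order n, rate = k × (concentration)^n.
Step 2: Rate has units mol/L·s⁻¹; concentration term has units (mol/L)^1.
Step 3: k = rate / (concentration)^n, so units of k = (mol/L)^(1-1)·s⁻¹ = s⁻¹.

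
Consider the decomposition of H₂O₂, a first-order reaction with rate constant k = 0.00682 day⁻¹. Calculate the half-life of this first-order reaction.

101.6 day

Step 1: For a first-order reaction, t₁/₂ = ln(2)/k
Step 2: t₁/₂ = ln(2)/0.00682
Step 3: t₁/₂ = 0.6931/0.00682 = 101.6 day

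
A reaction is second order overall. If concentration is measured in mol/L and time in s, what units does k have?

(mol/L)⁻¹·s⁻¹

Step 1: For overall order n, rate = k × (concentration)^n.
Step 2: Rate has units mol/L·s⁻¹; concentration term has units (mol/L)^2.
Step 3: k = rate / (concentration)^n, so units of k = (mol/L)^(1-2)·s⁻¹ = (mol/L)⁻¹·s⁻¹.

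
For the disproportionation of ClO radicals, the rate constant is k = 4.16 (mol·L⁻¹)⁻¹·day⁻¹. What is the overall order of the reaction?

second order (2)

Step 1: The units of k for an nth-order reaction are (concentration)^(1-n)·(time)⁻¹.
Step 2: Here k has units (mol·L⁻¹)⁻¹·day⁻¹, so the concentration exponent is -1.
Step 3: 1 - n = -1 ⇒ n = 2. The reaction is second order.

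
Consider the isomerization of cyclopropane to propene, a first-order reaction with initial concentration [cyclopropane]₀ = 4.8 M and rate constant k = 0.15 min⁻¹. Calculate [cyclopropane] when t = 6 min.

1.952 M

Step 1: For a first-order reaction: [cyclopropane] = [cyclopropane]₀ × e^(-kt)
Step 2: [cyclopropane] = 4.8 × e^(-0.15 × 6)
Step 3: [cyclopropane] = 4.8 × e^(-0.9)
Step 4: [cyclopropane] = 4.8 × 0.40657 = 1.952 M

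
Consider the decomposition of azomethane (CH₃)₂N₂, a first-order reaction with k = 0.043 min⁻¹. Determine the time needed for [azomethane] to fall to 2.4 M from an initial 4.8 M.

16.12 min

Step 1: For first-order: t = ln([azomethane]₀/[azomethane])/k
Step 2: t = ln(4.8/2.4)/0.043
Step 3: t = ln(2)/0.043
Step 4: t = 0.6931/0.043 = 16.12 min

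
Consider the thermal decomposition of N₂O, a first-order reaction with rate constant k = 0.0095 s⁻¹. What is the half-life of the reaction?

72.96 s

Step 1: For a first-order reaction, t₁/₂ = ln(2)/k
Step 2: t₁/₂ = ln(2)/0.0095
Step 3: t₁/₂ = 0.6931/0.0095 = 72.96 s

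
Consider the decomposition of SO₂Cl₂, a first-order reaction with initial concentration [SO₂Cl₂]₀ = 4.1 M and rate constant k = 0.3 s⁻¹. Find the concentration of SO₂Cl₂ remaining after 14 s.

0.06148 M

Step 1: For a first-order reaction: [SO₂Cl₂] = [SO₂Cl₂]₀ × e^(-kt)
Step 2: [SO₂Cl₂] = 4.1 × e^(-0.3 × 14)
Step 3: [SO₂Cl₂] = 4.1 × e^(-4.2)
Step 4: [SO₂Cl₂] = 4.1 × 0.0149956 = 0.06148 M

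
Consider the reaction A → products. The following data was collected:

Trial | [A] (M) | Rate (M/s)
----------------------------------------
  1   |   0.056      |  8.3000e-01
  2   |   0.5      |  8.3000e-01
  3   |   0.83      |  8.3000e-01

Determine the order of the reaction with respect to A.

zeroth order (0)

Step 1: Compare trials - when concentration changes, rate stays constant.
Step 2: rate₂/rate₁ = 8.3000e-01/8.3000e-01 = 1
Step 3: [A]₂/[A]₁ = 0.5/0.056 = 8.929
Step 4: Since rate ratio ≈ (conc ratio)^0, the reaction is zeroth order.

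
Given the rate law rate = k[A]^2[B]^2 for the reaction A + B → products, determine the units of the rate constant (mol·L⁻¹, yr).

(mol·L⁻¹)⁻³·yr⁻¹

Step 1: Overall order = 2 + 2 = 4.
Step 2: rate has units mol·L⁻¹·yr⁻¹; [A]^2[B]^2 has units (mol·L⁻¹)^4.
Step 3: k = rate/([A]^2[B]^2), so units of k = (mol·L⁻¹)^(1-4)·yr⁻¹ = (mol·L⁻¹)⁻³·yr⁻¹.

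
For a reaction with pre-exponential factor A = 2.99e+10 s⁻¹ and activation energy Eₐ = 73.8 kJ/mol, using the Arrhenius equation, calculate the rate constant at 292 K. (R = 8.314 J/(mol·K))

1.88e-03 s⁻¹

Step 1: Use the Arrhenius equation: k = A × exp(-Eₐ/RT)
Step 2: Convert Eₐ to J/mol: 73.8 kJ/mol = 73800 J/mol
Step 3: Calculate the exponent: -Eₐ/(RT) = -73800/(8.314 × 292) = -30.39929
Step 4: k = 2.99e+10 × exp(-30.39929)
Step 5: k = 2.99e+10 × 6.27706e-14 = 1.8768e-03 s⁻¹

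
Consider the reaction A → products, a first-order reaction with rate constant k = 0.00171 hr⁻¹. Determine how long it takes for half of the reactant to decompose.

405.3 hr

Step 1: For a first-order reaction, t₁/₂ = ln(2)/k
Step 2: t₁/₂ = ln(2)/0.00171
Step 3: t₁/₂ = 0.6931/0.00171 = 405.3 hr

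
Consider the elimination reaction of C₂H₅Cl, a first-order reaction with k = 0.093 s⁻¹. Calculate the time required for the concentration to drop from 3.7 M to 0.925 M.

14.91 s

Step 1: For first-order: t = ln([C₂H₅Cl]₀/[C₂H₅Cl])/k
Step 2: t = ln(3.7/0.925)/0.093
Step 3: t = ln(4)/0.093
Step 4: t = 1.386/0.093 = 14.91 s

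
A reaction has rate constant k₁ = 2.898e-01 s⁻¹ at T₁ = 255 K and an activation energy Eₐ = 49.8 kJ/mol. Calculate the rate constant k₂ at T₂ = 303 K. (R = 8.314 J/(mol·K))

1.197e+01 s⁻¹

Step 1: Use the two-temperature Arrhenius form: ln(k₂/k₁) = -Eₐ/R × (1/T₂ - 1/T₁)
Step 2: Convert Eₐ to J/mol: 49.8 kJ/mol = 49800 J/mol
Step 3: 1/T₂ - 1/T₁ = 1/303 - 1/255 = -6.212386e-04 K⁻¹
Step 4: ln(k₂/k₁) = -49800/8.314 × -6.212386e-04 = 3.72115
Step 5: k₂ = k₁ × exp(3.72115) = 2.898e-01 × 4.13119e+01 = 1.197e+01 s⁻¹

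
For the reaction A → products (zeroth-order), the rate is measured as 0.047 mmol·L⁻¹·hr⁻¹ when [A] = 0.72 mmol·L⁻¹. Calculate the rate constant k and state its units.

0.047 mmol·L⁻¹·hr⁻¹

Step 1: For a zeroth-order reaction, rate = k (independent of concentration).
Step 2: k = rate = 0.047 mmol·L⁻¹·hr⁻¹.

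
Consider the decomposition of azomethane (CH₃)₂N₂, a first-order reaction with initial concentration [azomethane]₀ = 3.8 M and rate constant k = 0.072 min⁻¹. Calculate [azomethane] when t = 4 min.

2.849 M

Step 1: For a first-order reaction: [azomethane] = [azomethane]₀ × e^(-kt)
Step 2: [azomethane] = 3.8 × e^(-0.072 × 4)
Step 3: [azomethane] = 3.8 × e^(-0.288)
Step 4: [azomethane] = 3.8 × 0.749762 = 2.849 M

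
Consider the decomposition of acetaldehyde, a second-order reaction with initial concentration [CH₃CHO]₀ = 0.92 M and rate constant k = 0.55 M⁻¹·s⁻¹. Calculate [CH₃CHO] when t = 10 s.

0.1518 M

Step 1: For a second-order reaction: 1/[CH₃CHO] = 1/[CH₃CHO]₀ + kt
Step 2: 1/[CH₃CHO] = 1/0.92 + 0.55 × 10
Step 3: 1/[CH₃CHO] = 1.087 + 5.5 = 6.587
Step 4: [CH₃CHO] = 1/6.587 = 0.1518 M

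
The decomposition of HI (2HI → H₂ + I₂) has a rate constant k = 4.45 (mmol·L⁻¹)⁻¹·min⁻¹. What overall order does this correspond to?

second order (2)

Step 1: The units of k for an nth-order reaction are (concentration)^(1-n)·(time)⁻¹.
Step 2: Here k has units (mmol·L⁻¹)⁻¹·min⁻¹, so the concentration exponent is -1.
Step 3: 1 - n = -1 ⇒ n = 2. The reaction is second order.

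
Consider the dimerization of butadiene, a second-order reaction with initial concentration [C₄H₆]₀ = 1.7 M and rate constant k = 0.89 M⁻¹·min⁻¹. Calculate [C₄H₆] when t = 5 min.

0.1985 M

Step 1: For a second-order reaction: 1/[C₄H₆] = 1/[C₄H₆]₀ + kt
Step 2: 1/[C₄H₆] = 1/1.7 + 0.89 × 5
Step 3: 1/[C₄H₆] = 0.5882 + 4.45 = 5.038
Step 4: [C₄H₆] = 1/5.038 = 0.1985 M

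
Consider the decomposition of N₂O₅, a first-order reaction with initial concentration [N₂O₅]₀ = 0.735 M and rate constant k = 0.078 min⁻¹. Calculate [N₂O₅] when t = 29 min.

0.07654 M

Step 1: For a first-order reaction: [N₂O₅] = [N₂O₅]₀ × e^(-kt)
Step 2: [N₂O₅] = 0.735 × e^(-0.078 × 29)
Step 3: [N₂O₅] = 0.735 × e^(-2.262)
Step 4: [N₂O₅] = 0.735 × 0.104142 = 0.07654 M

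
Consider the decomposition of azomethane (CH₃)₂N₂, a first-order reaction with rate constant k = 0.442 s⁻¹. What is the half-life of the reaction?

1.568 s

Step 1: For a first-order reaction, t₁/₂ = ln(2)/k
Step 2: t₁/₂ = ln(2)/0.442
Step 3: t₁/₂ = 0.6931/0.442 = 1.568 s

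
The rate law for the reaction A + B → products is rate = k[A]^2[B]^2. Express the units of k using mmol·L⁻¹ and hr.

(mmol·L⁻¹)⁻³·hr⁻¹

Step 1: Overall order = 2 + 2 = 4.
Step 2: rate has units mmol·L⁻¹·hr⁻¹; [A]^2[B]^2 has units (mmol·L⁻¹)^4.
Step 3: k = rate/([A]^2[B]^2), so units of k = (mmol·L⁻¹)^(1-4)·hr⁻¹ = (mmol·L⁻¹)⁻³·hr⁻¹.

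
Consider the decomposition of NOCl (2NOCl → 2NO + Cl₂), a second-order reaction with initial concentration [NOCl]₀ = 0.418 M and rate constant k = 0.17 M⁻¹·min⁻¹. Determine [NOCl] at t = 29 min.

0.1366 M

Step 1: For a second-order reaction: 1/[NOCl] = 1/[NOCl]₀ + kt
Step 2: 1/[NOCl] = 1/0.418 + 0.17 × 29
Step 3: 1/[NOCl] = 2.392 + 4.93 = 7.322
Step 4: [NOCl] = 1/7.322 = 0.1366 M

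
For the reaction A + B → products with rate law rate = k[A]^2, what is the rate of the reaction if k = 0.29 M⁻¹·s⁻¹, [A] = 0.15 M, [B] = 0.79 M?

0.006525 M/s

Step 1: The rate law is rate = k[A]^2
Step 2: Note that the rate does not depend on [B] (zero order in B).
Step 3: rate = 0.29 × (0.15)^2 = 0.006525 M/s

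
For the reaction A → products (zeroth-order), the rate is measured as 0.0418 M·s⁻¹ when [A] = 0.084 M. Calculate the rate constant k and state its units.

0.0418 M·s⁻¹

Step 1: For a zeroth-order reaction, rate = k (independent of concentration).
Step 2: k = rate = 0.0418 M·s⁻¹.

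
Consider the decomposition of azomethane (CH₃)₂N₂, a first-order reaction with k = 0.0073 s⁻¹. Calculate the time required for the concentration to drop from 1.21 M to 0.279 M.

201 s

Step 1: For first-order: t = ln([azomethane]₀/[azomethane])/k
Step 2: t = ln(1.21/0.279)/0.0073
Step 3: t = ln(4.337)/0.0073
Step 4: t = 1.467/0.0073 = 201 s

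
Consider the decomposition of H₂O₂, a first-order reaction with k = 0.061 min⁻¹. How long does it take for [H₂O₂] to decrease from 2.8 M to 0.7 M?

22.73 min

Step 1: For first-order: t = ln([H₂O₂]₀/[H₂O₂])/k
Step 2: t = ln(2.8/0.7)/0.061
Step 3: t = ln(4)/0.061
Step 4: t = 1.386/0.061 = 22.73 min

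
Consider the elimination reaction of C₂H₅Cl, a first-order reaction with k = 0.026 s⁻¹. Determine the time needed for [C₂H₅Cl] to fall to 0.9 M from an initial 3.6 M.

53.32 s

Step 1: For first-order: t = ln([C₂H₅Cl]₀/[C₂H₅Cl])/k
Step 2: t = ln(3.6/0.9)/0.026
Step 3: t = ln(4)/0.026
Step 4: t = 1.386/0.026 = 53.32 s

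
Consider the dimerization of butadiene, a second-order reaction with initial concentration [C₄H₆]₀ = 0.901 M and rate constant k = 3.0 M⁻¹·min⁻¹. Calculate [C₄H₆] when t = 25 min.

0.01314 M

Step 1: For a second-order reaction: 1/[C₄H₆] = 1/[C₄H₆]₀ + kt
Step 2: 1/[C₄H₆] = 1/0.901 + 3.0 × 25
Step 3: 1/[C₄H₆] = 1.11 + 75 = 76.11
Step 4: [C₄H₆] = 1/76.11 = 0.01314 M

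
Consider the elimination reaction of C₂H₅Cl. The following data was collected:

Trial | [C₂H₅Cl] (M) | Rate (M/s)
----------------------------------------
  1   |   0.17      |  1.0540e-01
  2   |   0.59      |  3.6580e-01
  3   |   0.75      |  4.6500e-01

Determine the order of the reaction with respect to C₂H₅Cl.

first order (1)

Step 1: Compare trials to find order n where rate₂/rate₁ = ([C₂H₅Cl]₂/[C₂H₅Cl]₁)^n
Step 2: rate₂/rate₁ = 3.6580e-01/1.0540e-01 = 3.471
Step 3: [C₂H₅Cl]₂/[C₂H₅Cl]₁ = 0.59/0.17 = 3.471
Step 4: n = ln(3.471)/ln(3.471) = 1.00 ≈ 1
Step 5: The reaction is first order in C₂H₅Cl.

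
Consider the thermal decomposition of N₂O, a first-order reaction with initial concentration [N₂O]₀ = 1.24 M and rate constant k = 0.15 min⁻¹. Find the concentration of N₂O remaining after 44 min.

0.001687 M

Step 1: For a first-order reaction: [N₂O] = [N₂O]₀ × e^(-kt)
Step 2: [N₂O] = 1.24 × e^(-0.15 × 44)
Step 3: [N₂O] = 1.24 × e^(-6.6)
Step 4: [N₂O] = 1.24 × 0.00136037 = 0.001687 M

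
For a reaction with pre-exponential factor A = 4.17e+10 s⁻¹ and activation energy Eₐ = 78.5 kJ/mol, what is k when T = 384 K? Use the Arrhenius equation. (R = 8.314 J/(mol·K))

8.74e-01 s⁻¹

Step 1: Use the Arrhenius equation: k = A × exp(-Eₐ/RT)
Step 2: Convert Eₐ to J/mol: 78.5 kJ/mol = 78500 J/mol
Step 3: Calculate the exponent: -Eₐ/(RT) = -78500/(8.314 × 384) = -24.58829
Step 4: k = 4.17e+10 × exp(-24.58829)
Step 5: k = 4.17e+10 × 2.09624e-11 = 8.7413e-01 s⁻¹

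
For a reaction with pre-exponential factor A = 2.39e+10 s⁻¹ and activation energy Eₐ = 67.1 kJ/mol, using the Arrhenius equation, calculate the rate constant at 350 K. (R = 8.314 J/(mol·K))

2.31e+00 s⁻¹

Step 1: Use the Arrhenius equation: k = A × exp(-Eₐ/RT)
Step 2: Convert Eₐ to J/mol: 67.1 kJ/mol = 67100 J/mol
Step 3: Calculate the exponent: -Eₐ/(RT) = -67100/(8.314 × 350) = -23.05921
Step 4: k = 2.39e+10 × exp(-23.05921)
Step 5: k = 2.39e+10 × 9.67191e-11 = 2.3116e+00 s⁻¹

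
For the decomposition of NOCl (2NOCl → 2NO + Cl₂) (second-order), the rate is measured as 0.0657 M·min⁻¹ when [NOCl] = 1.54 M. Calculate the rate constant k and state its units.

0.0277 M⁻¹·min⁻¹

Step 1: rate = k[NOCl]^2, so k = rate / [NOCl]^2.
Step 2: k = 0.0657 / (1.54)^2 = 0.0657 / 2.372.
Step 3: k = 0.0277 M⁻¹·min⁻¹.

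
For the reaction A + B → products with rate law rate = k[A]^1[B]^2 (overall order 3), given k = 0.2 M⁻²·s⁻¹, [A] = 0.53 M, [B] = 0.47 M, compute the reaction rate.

0.02342 M/s

Step 1: The rate law is rate = k[A]^1[B]^2, overall order = 1+2 = 3
Step 2: Substitute values: rate = 0.2 × (0.53)^1 × (0.47)^2
Step 3: rate = 0.2 × 0.53 × 0.2209 = 0.0234154 M/s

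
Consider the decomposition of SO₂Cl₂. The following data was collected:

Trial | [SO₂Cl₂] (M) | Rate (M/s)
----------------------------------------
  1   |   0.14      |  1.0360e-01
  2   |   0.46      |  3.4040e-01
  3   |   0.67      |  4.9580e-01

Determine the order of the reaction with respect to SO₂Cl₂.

first order (1)

Step 1: Compare trials to find order n where rate₂/rate₁ = ([SO₂Cl₂]₂/[SO₂Cl₂]₁)^n
Step 2: rate₂/rate₁ = 3.4040e-01/1.0360e-01 = 3.286
Step 3: [SO₂Cl₂]₂/[SO₂Cl₂]₁ = 0.46/0.14 = 3.286
Step 4: n = ln(3.286)/ln(3.286) = 1.00 ≈ 1
Step 5: The reaction is first order in SO₂Cl₂.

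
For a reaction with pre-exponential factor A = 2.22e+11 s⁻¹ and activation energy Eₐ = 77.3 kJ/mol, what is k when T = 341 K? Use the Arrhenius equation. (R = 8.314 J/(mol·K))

3.20e-01 s⁻¹

Step 1: Use the Arrhenius equation: k = A × exp(-Eₐ/RT)
Step 2: Convert Eₐ to J/mol: 77.3 kJ/mol = 77300 J/mol
Step 3: Calculate the exponent: -Eₐ/(RT) = -77300/(8.314 × 341) = -27.26560
Step 4: k = 2.22e+11 × exp(-27.26560)
Step 5: k = 2.22e+11 × 1.44112e-12 = 3.1993e-01 s⁻¹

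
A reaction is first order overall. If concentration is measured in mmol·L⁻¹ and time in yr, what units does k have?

yr⁻¹

Step 1: For overall order n, rate = k × (concentration)^n.
Step 2: Rate has units mmol·L⁻¹·yr⁻¹; concentration term has units (mmol·L⁻¹)^1.
Step 3: k = rate / (concentration)^n, so units of k = (mmol·L⁻¹)^(1-1)·yr⁻¹ = yr⁻¹.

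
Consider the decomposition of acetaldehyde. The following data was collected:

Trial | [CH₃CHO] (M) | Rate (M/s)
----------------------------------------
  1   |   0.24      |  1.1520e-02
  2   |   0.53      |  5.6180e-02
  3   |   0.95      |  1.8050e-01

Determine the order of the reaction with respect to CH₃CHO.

second order (2)

Step 1: Compare trials to find order n where rate₂/rate₁ = ([CH₃CHO]₂/[CH₃CHO]₁)^n
Step 2: rate₂/rate₁ = 5.6180e-02/1.1520e-02 = 4.877
Step 3: [CH₃CHO]₂/[CH₃CHO]₁ = 0.53/0.24 = 2.208
Step 4: n = ln(4.877)/ln(2.208) = 2.00 ≈ 2
Step 5: The reaction is second order in CH₃CHO.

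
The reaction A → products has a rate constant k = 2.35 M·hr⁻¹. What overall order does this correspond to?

zeroth order (0)

Step 1: The units of k for an nth-order reaction are (concentration)^(1-n)·(time)⁻¹.
Step 2: Here k has units M·hr⁻¹, so the concentration exponent is 1.
Step 3: 1 - n = 1 ⇒ n = 0. The reaction is zeroth order.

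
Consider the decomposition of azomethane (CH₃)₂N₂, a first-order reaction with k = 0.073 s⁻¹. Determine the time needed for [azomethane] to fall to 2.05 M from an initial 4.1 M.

9.495 s

Step 1: For first-order: t = ln([azomethane]₀/[azomethane])/k
Step 2: t = ln(4.1/2.05)/0.073
Step 3: t = ln(2)/0.073
Step 4: t = 0.6931/0.073 = 9.495 s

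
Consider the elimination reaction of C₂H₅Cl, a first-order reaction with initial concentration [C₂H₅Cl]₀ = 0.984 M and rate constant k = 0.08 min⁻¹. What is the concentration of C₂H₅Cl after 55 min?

0.01208 M

Step 1: For a first-order reaction: [C₂H₅Cl] = [C₂H₅Cl]₀ × e^(-kt)
Step 2: [C₂H₅Cl] = 0.984 × e^(-0.08 × 55)
Step 3: [C₂H₅Cl] = 0.984 × e^(-4.4)
Step 4: [C₂H₅Cl] = 0.984 × 0.0122773 = 0.01208 M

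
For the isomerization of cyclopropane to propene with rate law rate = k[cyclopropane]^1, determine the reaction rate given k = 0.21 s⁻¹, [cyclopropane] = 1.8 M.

0.378 M/s

Step 1: Identify the rate law: rate = k[cyclopropane]^1
Step 2: Substitute values: rate = 0.21 × (1.8)^1
Step 3: Calculate: rate = 0.21 × 1.8 = 0.378 M/s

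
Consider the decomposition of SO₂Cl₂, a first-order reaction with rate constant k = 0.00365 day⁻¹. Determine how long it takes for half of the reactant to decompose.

189.9 day

Step 1: For a first-order reaction, t₁/₂ = ln(2)/k
Step 2: t₁/₂ = ln(2)/0.00365
Step 3: t₁/₂ = 0.6931/0.00365 = 189.9 day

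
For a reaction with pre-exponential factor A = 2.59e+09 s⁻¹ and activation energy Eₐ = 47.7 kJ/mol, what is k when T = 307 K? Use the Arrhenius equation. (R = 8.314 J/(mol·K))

1.98e+01 s⁻¹

Step 1: Use the Arrhenius equation: k = A × exp(-Eₐ/RT)
Step 2: Convert Eₐ to J/mol: 47.7 kJ/mol = 47700 J/mol
Step 3: Calculate the exponent: -Eₐ/(RT) = -47700/(8.314 × 307) = -18.68831
Step 4: k = 2.59e+09 × exp(-18.68831)
Step 5: k = 2.59e+09 × 7.65191e-09 = 1.9818e+01 s⁻¹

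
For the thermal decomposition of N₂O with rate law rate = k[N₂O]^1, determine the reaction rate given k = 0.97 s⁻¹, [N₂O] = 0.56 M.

0.5432 M/s

Step 1: Identify the rate law: rate = k[N₂O]^1
Step 2: Substitute values: rate = 0.97 × (0.56)^1
Step 3: Calculate: rate = 0.97 × 0.56 = 0.5432 M/s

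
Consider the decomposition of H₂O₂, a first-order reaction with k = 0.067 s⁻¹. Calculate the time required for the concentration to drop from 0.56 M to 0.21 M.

14.64 s

Step 1: For first-order: t = ln([H₂O₂]₀/[H₂O₂])/k
Step 2: t = ln(0.56/0.21)/0.067
Step 3: t = ln(2.667)/0.067
Step 4: t = 0.9808/0.067 = 14.64 s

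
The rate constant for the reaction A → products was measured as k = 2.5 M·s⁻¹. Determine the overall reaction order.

zeroth order (0)

Step 1: The units of k for an nth-order reaction are (concentration)^(1-n)·(time)⁻¹.
Step 2: Here k has units M·s⁻¹, so the concentration exponent is 1.
Step 3: 1 - n = 1 ⇒ n = 0. The reaction is zeroth order.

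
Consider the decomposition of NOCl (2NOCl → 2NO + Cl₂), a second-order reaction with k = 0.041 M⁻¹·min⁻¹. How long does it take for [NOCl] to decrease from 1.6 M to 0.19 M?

113.1 min

Step 1: For second-order: t = (1/[NOCl] - 1/[NOCl]₀)/k
Step 2: t = (1/0.19 - 1/1.6)/0.041
Step 3: t = (5.263 - 0.625)/0.041
Step 4: t = 4.638/0.041 = 113.1 min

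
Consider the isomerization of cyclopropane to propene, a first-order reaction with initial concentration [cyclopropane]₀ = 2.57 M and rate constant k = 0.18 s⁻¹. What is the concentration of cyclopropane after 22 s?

0.04899 M

Step 1: For a first-order reaction: [cyclopropane] = [cyclopropane]₀ × e^(-kt)
Step 2: [cyclopropane] = 2.57 × e^(-0.18 × 22)
Step 3: [cyclopropane] = 2.57 × e^(-3.96)
Step 4: [cyclopropane] = 2.57 × 0.0190631 = 0.04899 M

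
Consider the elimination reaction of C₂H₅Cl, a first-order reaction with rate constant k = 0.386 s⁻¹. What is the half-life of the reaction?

1.796 s

Step 1: For a first-order reaction, t₁/₂ = ln(2)/k
Step 2: t₁/₂ = ln(2)/0.386
Step 3: t₁/₂ = 0.6931/0.386 = 1.796 s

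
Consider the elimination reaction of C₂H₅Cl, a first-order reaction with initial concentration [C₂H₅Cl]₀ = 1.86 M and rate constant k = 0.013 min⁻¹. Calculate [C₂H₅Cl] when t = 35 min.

1.18 M

Step 1: For a first-order reaction: [C₂H₅Cl] = [C₂H₅Cl]₀ × e^(-kt)
Step 2: [C₂H₅Cl] = 1.86 × e^(-0.013 × 35)
Step 3: [C₂H₅Cl] = 1.86 × e^(-0.455)
Step 4: [C₂H₅Cl] = 1.86 × 0.634448 = 1.18 M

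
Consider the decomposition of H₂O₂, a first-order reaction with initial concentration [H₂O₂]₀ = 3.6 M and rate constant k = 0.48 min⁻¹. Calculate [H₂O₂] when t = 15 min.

0.002688 M

Step 1: For a first-order reaction: [H₂O₂] = [H₂O₂]₀ × e^(-kt)
Step 2: [H₂O₂] = 3.6 × e^(-0.48 × 15)
Step 3: [H₂O₂] = 3.6 × e^(-7.2)
Step 4: [H₂O₂] = 3.6 × 0.000746586 = 0.002688 M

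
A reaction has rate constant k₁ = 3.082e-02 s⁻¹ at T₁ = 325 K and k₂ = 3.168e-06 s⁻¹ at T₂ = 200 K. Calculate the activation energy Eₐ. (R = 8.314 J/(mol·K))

39.7 kJ/mol

Step 1: Use the two-temperature Arrhenius form: ln(k₂/k₁) = -Eₐ/R × (1/T₂ - 1/T₁)
Step 2: ln(k₂/k₁) = ln(3.168e-06/3.082e-02) = ln(0.00010279) = -9.18282
Step 3: 1/T₂ - 1/T₁ = 1/200 - 1/325 = 1.923077e-03 K⁻¹
Step 4: Eₐ = -R × ln(k₂/k₁) / (1/T₂ - 1/T₁) = -8.314 × -9.18282 / 1.923077e-03
Step 5: Eₐ = 3.9700e+04 J/mol = 39.7 kJ/mol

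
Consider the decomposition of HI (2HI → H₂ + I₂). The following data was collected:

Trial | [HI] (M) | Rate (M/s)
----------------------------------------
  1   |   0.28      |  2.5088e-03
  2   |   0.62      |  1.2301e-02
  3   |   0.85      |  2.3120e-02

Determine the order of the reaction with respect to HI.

second order (2)

Step 1: Compare trials to find order n where rate₂/rate₁ = ([HI]₂/[HI]₁)^n
Step 2: rate₂/rate₁ = 1.2301e-02/2.5088e-03 = 4.903
Step 3: [HI]₂/[HI]₁ = 0.62/0.28 = 2.214
Step 4: n = ln(4.903)/ln(2.214) = 2.00 ≈ 2
Step 5: The reaction is second order in HI.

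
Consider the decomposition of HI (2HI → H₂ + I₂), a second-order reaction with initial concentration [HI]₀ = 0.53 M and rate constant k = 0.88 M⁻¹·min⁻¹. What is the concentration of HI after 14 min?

0.07039 M

Step 1: For a second-order reaction: 1/[HI] = 1/[HI]₀ + kt
Step 2: 1/[HI] = 1/0.53 + 0.88 × 14
Step 3: 1/[HI] = 1.887 + 12.32 = 14.21
Step 4: [HI] = 1/14.21 = 0.07039 M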